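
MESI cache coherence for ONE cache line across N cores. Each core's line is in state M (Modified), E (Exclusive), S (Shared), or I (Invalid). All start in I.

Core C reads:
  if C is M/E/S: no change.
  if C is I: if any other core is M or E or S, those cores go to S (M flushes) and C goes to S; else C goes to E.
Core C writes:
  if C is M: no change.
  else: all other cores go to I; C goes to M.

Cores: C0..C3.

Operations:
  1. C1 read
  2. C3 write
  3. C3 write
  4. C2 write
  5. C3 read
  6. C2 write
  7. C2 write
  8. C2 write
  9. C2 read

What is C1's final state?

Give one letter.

Answer: I

Derivation:
Op 1: C1 read [C1 read from I: no other sharers -> C1=E (exclusive)] -> [I,E,I,I]
Op 2: C3 write [C3 write: invalidate ['C1=E'] -> C3=M] -> [I,I,I,M]
Op 3: C3 write [C3 write: already M (modified), no change] -> [I,I,I,M]
Op 4: C2 write [C2 write: invalidate ['C3=M'] -> C2=M] -> [I,I,M,I]
Op 5: C3 read [C3 read from I: others=['C2=M'] -> C3=S, others downsized to S] -> [I,I,S,S]
Op 6: C2 write [C2 write: invalidate ['C3=S'] -> C2=M] -> [I,I,M,I]
Op 7: C2 write [C2 write: already M (modified), no change] -> [I,I,M,I]
Op 8: C2 write [C2 write: already M (modified), no change] -> [I,I,M,I]
Op 9: C2 read [C2 read: already in M, no change] -> [I,I,M,I]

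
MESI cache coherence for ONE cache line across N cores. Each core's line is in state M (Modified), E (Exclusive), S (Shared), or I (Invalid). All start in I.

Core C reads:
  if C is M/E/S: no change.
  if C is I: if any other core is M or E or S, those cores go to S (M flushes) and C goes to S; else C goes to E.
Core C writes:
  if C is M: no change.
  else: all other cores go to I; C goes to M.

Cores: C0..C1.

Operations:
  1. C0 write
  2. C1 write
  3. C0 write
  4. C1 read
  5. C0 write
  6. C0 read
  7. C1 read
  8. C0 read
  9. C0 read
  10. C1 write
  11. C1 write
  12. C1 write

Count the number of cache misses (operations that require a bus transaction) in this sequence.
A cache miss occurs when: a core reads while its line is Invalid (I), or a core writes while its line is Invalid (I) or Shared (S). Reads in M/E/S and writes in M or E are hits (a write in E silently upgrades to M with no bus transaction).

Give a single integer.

Answer: 7

Derivation:
Op 1: C0 write [C0 write: invalidate none -> C0=M] -> [M,I] [MISS #1: write from I]
Op 2: C1 write [C1 write: invalidate ['C0=M'] -> C1=M] -> [I,M] [MISS #2: write from I]
Op 3: C0 write [C0 write: invalidate ['C1=M'] -> C0=M] -> [M,I] [MISS #3: write from I]
Op 4: C1 read [C1 read from I: others=['C0=M'] -> C1=S, others downsized to S] -> [S,S] [MISS #4: read from I]
Op 5: C0 write [C0 write: invalidate ['C1=S'] -> C0=M] -> [M,I] [MISS #5: write from S]
Op 6: C0 read [C0 read: already in M, no change] -> [M,I] [hit: read from M]
Op 7: C1 read [C1 read from I: others=['C0=M'] -> C1=S, others downsized to S] -> [S,S] [MISS #6: read from I]
Op 8: C0 read [C0 read: already in S, no change] -> [S,S] [hit: read from S]
Op 9: C0 read [C0 read: already in S, no change] -> [S,S] [hit: read from S]
Op 10: C1 write [C1 write: invalidate ['C0=S'] -> C1=M] -> [I,M] [MISS #7: write from S]
Op 11: C1 write [C1 write: already M (modified), no change] -> [I,M] [hit: write from M]
Op 12: C1 write [C1 write: already M (modified), no change] -> [I,M] [hit: write from M]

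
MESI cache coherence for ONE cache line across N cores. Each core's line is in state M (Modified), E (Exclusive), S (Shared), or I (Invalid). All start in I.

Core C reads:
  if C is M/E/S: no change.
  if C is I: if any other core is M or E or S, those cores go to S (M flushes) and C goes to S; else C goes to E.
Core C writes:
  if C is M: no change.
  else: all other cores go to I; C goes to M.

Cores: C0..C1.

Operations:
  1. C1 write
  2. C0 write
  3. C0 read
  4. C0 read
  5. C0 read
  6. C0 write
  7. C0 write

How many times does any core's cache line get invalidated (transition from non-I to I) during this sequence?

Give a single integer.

Answer: 1

Derivation:
Op 1: C1 write [C1 write: invalidate none -> C1=M] -> [I,M] (invalidations this op: 0; running total: 0)
Op 2: C0 write [C0 write: invalidate ['C1=M'] -> C0=M] -> [M,I] (invalidations this op: 1; running total: 1)
Op 3: C0 read [C0 read: already in M, no change] -> [M,I] (invalidations this op: 0; running total: 1)
Op 4: C0 read [C0 read: already in M, no change] -> [M,I] (invalidations this op: 0; running total: 1)
Op 5: C0 read [C0 read: already in M, no change] -> [M,I] (invalidations this op: 0; running total: 1)
Op 6: C0 write [C0 write: already M (modified), no change] -> [M,I] (invalidations this op: 0; running total: 1)
Op 7: C0 write [C0 write: already M (modified), no change] -> [M,I] (invalidations this op: 0; running total: 1)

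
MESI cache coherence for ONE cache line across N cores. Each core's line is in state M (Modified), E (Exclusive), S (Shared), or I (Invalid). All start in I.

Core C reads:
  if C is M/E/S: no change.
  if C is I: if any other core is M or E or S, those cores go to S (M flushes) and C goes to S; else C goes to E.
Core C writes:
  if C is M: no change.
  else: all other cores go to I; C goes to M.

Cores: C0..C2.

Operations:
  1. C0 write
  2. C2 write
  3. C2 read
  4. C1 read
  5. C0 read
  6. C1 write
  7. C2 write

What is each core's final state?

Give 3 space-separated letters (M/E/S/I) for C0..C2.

Op 1: C0 write [C0 write: invalidate none -> C0=M] -> [M,I,I]
Op 2: C2 write [C2 write: invalidate ['C0=M'] -> C2=M] -> [I,I,M]
Op 3: C2 read [C2 read: already in M, no change] -> [I,I,M]
Op 4: C1 read [C1 read from I: others=['C2=M'] -> C1=S, others downsized to S] -> [I,S,S]
Op 5: C0 read [C0 read from I: others=['C1=S', 'C2=S'] -> C0=S, others downsized to S] -> [S,S,S]
Op 6: C1 write [C1 write: invalidate ['C0=S', 'C2=S'] -> C1=M] -> [I,M,I]
Op 7: C2 write [C2 write: invalidate ['C1=M'] -> C2=M] -> [I,I,M]

Answer: I I M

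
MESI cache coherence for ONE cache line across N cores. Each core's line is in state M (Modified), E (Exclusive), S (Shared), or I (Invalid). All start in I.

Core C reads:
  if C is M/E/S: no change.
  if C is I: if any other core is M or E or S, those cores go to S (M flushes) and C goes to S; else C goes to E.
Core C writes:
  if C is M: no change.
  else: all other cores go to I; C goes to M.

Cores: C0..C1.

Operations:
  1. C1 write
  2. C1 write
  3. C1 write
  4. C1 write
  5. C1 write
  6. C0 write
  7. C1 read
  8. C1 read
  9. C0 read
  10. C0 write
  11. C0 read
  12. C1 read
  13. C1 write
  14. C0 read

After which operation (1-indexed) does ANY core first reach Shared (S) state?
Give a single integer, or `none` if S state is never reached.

Answer: 7

Derivation:
Op 1: C1 write [C1 write: invalidate none -> C1=M] -> [I,M]
Op 2: C1 write [C1 write: already M (modified), no change] -> [I,M]
Op 3: C1 write [C1 write: already M (modified), no change] -> [I,M]
Op 4: C1 write [C1 write: already M (modified), no change] -> [I,M]
Op 5: C1 write [C1 write: already M (modified), no change] -> [I,M]
Op 6: C0 write [C0 write: invalidate ['C1=M'] -> C0=M] -> [M,I]
Op 7: C1 read [C1 read from I: others=['C0=M'] -> C1=S, others downsized to S] -> [S,S]
  -> First S state at op 7; remaining ops need not be traced.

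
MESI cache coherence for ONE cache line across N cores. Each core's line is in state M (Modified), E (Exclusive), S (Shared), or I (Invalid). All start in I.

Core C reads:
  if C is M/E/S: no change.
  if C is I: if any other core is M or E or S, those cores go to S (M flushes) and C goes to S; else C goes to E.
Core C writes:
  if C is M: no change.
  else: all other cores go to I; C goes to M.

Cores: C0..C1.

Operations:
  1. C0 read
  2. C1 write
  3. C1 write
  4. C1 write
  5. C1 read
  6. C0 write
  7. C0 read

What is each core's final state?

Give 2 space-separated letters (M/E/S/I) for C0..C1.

Answer: M I

Derivation:
Op 1: C0 read [C0 read from I: no other sharers -> C0=E (exclusive)] -> [E,I]
Op 2: C1 write [C1 write: invalidate ['C0=E'] -> C1=M] -> [I,M]
Op 3: C1 write [C1 write: already M (modified), no change] -> [I,M]
Op 4: C1 write [C1 write: already M (modified), no change] -> [I,M]
Op 5: C1 read [C1 read: already in M, no change] -> [I,M]
Op 6: C0 write [C0 write: invalidate ['C1=M'] -> C0=M] -> [M,I]
Op 7: C0 read [C0 read: already in M, no change] -> [M,I]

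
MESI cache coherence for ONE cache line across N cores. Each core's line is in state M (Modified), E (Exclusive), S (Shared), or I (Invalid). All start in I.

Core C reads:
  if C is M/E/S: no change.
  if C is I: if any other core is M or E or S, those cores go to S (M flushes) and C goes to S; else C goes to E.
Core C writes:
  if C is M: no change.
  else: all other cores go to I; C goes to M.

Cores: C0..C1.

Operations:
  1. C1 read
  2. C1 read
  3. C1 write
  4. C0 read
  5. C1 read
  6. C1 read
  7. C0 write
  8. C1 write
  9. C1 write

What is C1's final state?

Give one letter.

Op 1: C1 read [C1 read from I: no other sharers -> C1=E (exclusive)] -> [I,E]
Op 2: C1 read [C1 read: already in E, no change] -> [I,E]
Op 3: C1 write [C1 write: invalidate none -> C1=M] -> [I,M]
Op 4: C0 read [C0 read from I: others=['C1=M'] -> C0=S, others downsized to S] -> [S,S]
Op 5: C1 read [C1 read: already in S, no change] -> [S,S]
Op 6: C1 read [C1 read: already in S, no change] -> [S,S]
Op 7: C0 write [C0 write: invalidate ['C1=S'] -> C0=M] -> [M,I]
Op 8: C1 write [C1 write: invalidate ['C0=M'] -> C1=M] -> [I,M]
Op 9: C1 write [C1 write: already M (modified), no change] -> [I,M]

Answer: M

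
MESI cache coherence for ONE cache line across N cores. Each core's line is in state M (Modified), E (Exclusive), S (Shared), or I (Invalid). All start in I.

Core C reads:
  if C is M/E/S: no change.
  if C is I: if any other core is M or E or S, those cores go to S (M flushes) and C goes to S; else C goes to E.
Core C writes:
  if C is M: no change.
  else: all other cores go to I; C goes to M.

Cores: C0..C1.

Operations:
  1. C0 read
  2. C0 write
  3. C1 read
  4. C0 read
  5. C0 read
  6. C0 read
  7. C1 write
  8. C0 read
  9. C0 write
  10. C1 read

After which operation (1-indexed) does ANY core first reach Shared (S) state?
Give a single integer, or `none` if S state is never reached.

Answer: 3

Derivation:
Op 1: C0 read [C0 read from I: no other sharers -> C0=E (exclusive)] -> [E,I]
Op 2: C0 write [C0 write: invalidate none -> C0=M] -> [M,I]
Op 3: C1 read [C1 read from I: others=['C0=M'] -> C1=S, others downsized to S] -> [S,S]
  -> First S state at op 3; remaining ops need not be traced.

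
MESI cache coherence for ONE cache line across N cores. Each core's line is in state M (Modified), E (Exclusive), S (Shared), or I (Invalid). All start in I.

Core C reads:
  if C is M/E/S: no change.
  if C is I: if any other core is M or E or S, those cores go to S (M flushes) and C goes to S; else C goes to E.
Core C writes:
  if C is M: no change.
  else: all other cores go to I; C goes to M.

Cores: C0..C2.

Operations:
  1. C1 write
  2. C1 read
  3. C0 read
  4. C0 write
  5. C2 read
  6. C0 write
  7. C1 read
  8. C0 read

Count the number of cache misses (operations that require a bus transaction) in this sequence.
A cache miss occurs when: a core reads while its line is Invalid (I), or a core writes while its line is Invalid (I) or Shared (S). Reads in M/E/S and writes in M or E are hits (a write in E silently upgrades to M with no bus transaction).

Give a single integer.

Answer: 6

Derivation:
Op 1: C1 write [C1 write: invalidate none -> C1=M] -> [I,M,I] [MISS #1: write from I]
Op 2: C1 read [C1 read: already in M, no change] -> [I,M,I] [hit: read from M]
Op 3: C0 read [C0 read from I: others=['C1=M'] -> C0=S, others downsized to S] -> [S,S,I] [MISS #2: read from I]
Op 4: C0 write [C0 write: invalidate ['C1=S'] -> C0=M] -> [M,I,I] [MISS #3: write from S]
Op 5: C2 read [C2 read from I: others=['C0=M'] -> C2=S, others downsized to S] -> [S,I,S] [MISS #4: read from I]
Op 6: C0 write [C0 write: invalidate ['C2=S'] -> C0=M] -> [M,I,I] [MISS #5: write from S]
Op 7: C1 read [C1 read from I: others=['C0=M'] -> C1=S, others downsized to S] -> [S,S,I] [MISS #6: read from I]
Op 8: C0 read [C0 read: already in S, no change] -> [S,S,I] [hit: read from S]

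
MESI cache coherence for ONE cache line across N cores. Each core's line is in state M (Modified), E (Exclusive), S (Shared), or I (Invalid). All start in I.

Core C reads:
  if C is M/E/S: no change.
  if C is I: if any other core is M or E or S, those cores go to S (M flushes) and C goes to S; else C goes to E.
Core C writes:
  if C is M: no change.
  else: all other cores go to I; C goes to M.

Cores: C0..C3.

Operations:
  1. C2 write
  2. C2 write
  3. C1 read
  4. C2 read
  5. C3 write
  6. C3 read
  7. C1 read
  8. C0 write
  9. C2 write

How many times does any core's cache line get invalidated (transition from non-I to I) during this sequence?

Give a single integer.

Answer: 5

Derivation:
Op 1: C2 write [C2 write: invalidate none -> C2=M] -> [I,I,M,I] (invalidations this op: 0; running total: 0)
Op 2: C2 write [C2 write: already M (modified), no change] -> [I,I,M,I] (invalidations this op: 0; running total: 0)
Op 3: C1 read [C1 read from I: others=['C2=M'] -> C1=S, others downsized to S] -> [I,S,S,I] (invalidations this op: 0; running total: 0)
Op 4: C2 read [C2 read: already in S, no change] -> [I,S,S,I] (invalidations this op: 0; running total: 0)
Op 5: C3 write [C3 write: invalidate ['C1=S', 'C2=S'] -> C3=M] -> [I,I,I,M] (invalidations this op: 2; running total: 2)
Op 6: C3 read [C3 read: already in M, no change] -> [I,I,I,M] (invalidations this op: 0; running total: 2)
Op 7: C1 read [C1 read from I: others=['C3=M'] -> C1=S, others downsized to S] -> [I,S,I,S] (invalidations this op: 0; running total: 2)
Op 8: C0 write [C0 write: invalidate ['C1=S', 'C3=S'] -> C0=M] -> [M,I,I,I] (invalidations this op: 2; running total: 4)
Op 9: C2 write [C2 write: invalidate ['C0=M'] -> C2=M] -> [I,I,M,I] (invalidations this op: 1; running total: 5)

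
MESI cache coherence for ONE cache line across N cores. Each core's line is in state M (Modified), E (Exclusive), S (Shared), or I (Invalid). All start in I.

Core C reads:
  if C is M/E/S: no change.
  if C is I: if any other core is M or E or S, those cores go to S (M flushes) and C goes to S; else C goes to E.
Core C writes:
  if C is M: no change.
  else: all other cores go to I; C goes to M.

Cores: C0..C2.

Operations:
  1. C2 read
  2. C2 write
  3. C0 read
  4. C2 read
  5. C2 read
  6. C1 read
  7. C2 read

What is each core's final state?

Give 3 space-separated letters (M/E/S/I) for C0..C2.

Op 1: C2 read [C2 read from I: no other sharers -> C2=E (exclusive)] -> [I,I,E]
Op 2: C2 write [C2 write: invalidate none -> C2=M] -> [I,I,M]
Op 3: C0 read [C0 read from I: others=['C2=M'] -> C0=S, others downsized to S] -> [S,I,S]
Op 4: C2 read [C2 read: already in S, no change] -> [S,I,S]
Op 5: C2 read [C2 read: already in S, no change] -> [S,I,S]
Op 6: C1 read [C1 read from I: others=['C0=S', 'C2=S'] -> C1=S, others downsized to S] -> [S,S,S]
Op 7: C2 read [C2 read: already in S, no change] -> [S,S,S]

Answer: S S S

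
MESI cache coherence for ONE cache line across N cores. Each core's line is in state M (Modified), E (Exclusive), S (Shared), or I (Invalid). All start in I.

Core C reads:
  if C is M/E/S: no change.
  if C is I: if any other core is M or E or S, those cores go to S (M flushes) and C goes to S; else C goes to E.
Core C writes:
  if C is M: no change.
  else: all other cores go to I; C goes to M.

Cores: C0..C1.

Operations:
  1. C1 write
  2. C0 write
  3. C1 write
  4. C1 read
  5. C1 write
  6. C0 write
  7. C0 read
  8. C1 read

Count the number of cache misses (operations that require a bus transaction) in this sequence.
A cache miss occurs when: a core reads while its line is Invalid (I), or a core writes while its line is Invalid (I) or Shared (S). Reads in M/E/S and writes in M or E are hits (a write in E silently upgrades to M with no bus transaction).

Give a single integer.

Op 1: C1 write [C1 write: invalidate none -> C1=M] -> [I,M] [MISS #1: write from I]
Op 2: C0 write [C0 write: invalidate ['C1=M'] -> C0=M] -> [M,I] [MISS #2: write from I]
Op 3: C1 write [C1 write: invalidate ['C0=M'] -> C1=M] -> [I,M] [MISS #3: write from I]
Op 4: C1 read [C1 read: already in M, no change] -> [I,M] [hit: read from M]
Op 5: C1 write [C1 write: already M (modified), no change] -> [I,M] [hit: write from M]
Op 6: C0 write [C0 write: invalidate ['C1=M'] -> C0=M] -> [M,I] [MISS #4: write from I]
Op 7: C0 read [C0 read: already in M, no change] -> [M,I] [hit: read from M]
Op 8: C1 read [C1 read from I: others=['C0=M'] -> C1=S, others downsized to S] -> [S,S] [MISS #5: read from I]

Answer: 5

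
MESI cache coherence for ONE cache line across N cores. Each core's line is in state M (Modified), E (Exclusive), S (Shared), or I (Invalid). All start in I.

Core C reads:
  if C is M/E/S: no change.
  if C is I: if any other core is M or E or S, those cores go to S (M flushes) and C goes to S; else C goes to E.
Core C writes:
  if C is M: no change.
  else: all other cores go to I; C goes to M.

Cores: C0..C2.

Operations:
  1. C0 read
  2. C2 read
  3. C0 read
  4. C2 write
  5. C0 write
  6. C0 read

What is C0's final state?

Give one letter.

Answer: M

Derivation:
Op 1: C0 read [C0 read from I: no other sharers -> C0=E (exclusive)] -> [E,I,I]
Op 2: C2 read [C2 read from I: others=['C0=E'] -> C2=S, others downsized to S] -> [S,I,S]
Op 3: C0 read [C0 read: already in S, no change] -> [S,I,S]
Op 4: C2 write [C2 write: invalidate ['C0=S'] -> C2=M] -> [I,I,M]
Op 5: C0 write [C0 write: invalidate ['C2=M'] -> C0=M] -> [M,I,I]
Op 6: C0 read [C0 read: already in M, no change] -> [M,I,I]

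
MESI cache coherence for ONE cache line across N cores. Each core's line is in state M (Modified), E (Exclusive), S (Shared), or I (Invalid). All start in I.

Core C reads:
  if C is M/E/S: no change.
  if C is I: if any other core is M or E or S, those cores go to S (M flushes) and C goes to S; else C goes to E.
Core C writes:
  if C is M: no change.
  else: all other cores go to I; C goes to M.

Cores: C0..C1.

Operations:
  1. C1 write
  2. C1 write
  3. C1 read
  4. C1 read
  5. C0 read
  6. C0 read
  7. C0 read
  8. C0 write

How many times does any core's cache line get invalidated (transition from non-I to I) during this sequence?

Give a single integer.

Answer: 1

Derivation:
Op 1: C1 write [C1 write: invalidate none -> C1=M] -> [I,M] (invalidations this op: 0; running total: 0)
Op 2: C1 write [C1 write: already M (modified), no change] -> [I,M] (invalidations this op: 0; running total: 0)
Op 3: C1 read [C1 read: already in M, no change] -> [I,M] (invalidations this op: 0; running total: 0)
Op 4: C1 read [C1 read: already in M, no change] -> [I,M] (invalidations this op: 0; running total: 0)
Op 5: C0 read [C0 read from I: others=['C1=M'] -> C0=S, others downsized to S] -> [S,S] (invalidations this op: 0; running total: 0)
Op 6: C0 read [C0 read: already in S, no change] -> [S,S] (invalidations this op: 0; running total: 0)
Op 7: C0 read [C0 read: already in S, no change] -> [S,S] (invalidations this op: 0; running total: 0)
Op 8: C0 write [C0 write: invalidate ['C1=S'] -> C0=M] -> [M,I] (invalidations this op: 1; running total: 1)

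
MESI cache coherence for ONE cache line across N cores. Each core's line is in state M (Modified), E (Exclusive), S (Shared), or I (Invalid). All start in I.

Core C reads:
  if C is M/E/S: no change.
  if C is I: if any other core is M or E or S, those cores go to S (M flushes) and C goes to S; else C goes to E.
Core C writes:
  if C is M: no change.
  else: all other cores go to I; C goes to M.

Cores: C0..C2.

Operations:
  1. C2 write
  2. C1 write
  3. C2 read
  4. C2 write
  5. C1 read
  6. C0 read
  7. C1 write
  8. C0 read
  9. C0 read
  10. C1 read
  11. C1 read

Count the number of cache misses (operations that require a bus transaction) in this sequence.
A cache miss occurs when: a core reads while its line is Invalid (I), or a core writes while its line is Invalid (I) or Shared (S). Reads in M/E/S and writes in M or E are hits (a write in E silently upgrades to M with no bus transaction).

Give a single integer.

Answer: 8

Derivation:
Op 1: C2 write [C2 write: invalidate none -> C2=M] -> [I,I,M] [MISS #1: write from I]
Op 2: C1 write [C1 write: invalidate ['C2=M'] -> C1=M] -> [I,M,I] [MISS #2: write from I]
Op 3: C2 read [C2 read from I: others=['C1=M'] -> C2=S, others downsized to S] -> [I,S,S] [MISS #3: read from I]
Op 4: C2 write [C2 write: invalidate ['C1=S'] -> C2=M] -> [I,I,M] [MISS #4: write from S]
Op 5: C1 read [C1 read from I: others=['C2=M'] -> C1=S, others downsized to S] -> [I,S,S] [MISS #5: read from I]
Op 6: C0 read [C0 read from I: others=['C1=S', 'C2=S'] -> C0=S, others downsized to S] -> [S,S,S] [MISS #6: read from I]
Op 7: C1 write [C1 write: invalidate ['C0=S', 'C2=S'] -> C1=M] -> [I,M,I] [MISS #7: write from S]
Op 8: C0 read [C0 read from I: others=['C1=M'] -> C0=S, others downsized to S] -> [S,S,I] [MISS #8: read from I]
Op 9: C0 read [C0 read: already in S, no change] -> [S,S,I] [hit: read from S]
Op 10: C1 read [C1 read: already in S, no change] -> [S,S,I] [hit: read from S]
Op 11: C1 read [C1 read: already in S, no change] -> [S,S,I] [hit: read from S]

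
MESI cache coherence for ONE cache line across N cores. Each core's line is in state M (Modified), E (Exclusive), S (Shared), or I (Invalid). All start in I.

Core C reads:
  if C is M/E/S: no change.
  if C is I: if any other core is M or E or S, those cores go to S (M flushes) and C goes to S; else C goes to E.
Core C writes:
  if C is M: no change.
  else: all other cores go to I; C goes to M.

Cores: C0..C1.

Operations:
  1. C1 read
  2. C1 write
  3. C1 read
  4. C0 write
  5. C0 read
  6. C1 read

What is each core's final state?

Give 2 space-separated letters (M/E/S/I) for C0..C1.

Op 1: C1 read [C1 read from I: no other sharers -> C1=E (exclusive)] -> [I,E]
Op 2: C1 write [C1 write: invalidate none -> C1=M] -> [I,M]
Op 3: C1 read [C1 read: already in M, no change] -> [I,M]
Op 4: C0 write [C0 write: invalidate ['C1=M'] -> C0=M] -> [M,I]
Op 5: C0 read [C0 read: already in M, no change] -> [M,I]
Op 6: C1 read [C1 read from I: others=['C0=M'] -> C1=S, others downsized to S] -> [S,S]

Answer: S S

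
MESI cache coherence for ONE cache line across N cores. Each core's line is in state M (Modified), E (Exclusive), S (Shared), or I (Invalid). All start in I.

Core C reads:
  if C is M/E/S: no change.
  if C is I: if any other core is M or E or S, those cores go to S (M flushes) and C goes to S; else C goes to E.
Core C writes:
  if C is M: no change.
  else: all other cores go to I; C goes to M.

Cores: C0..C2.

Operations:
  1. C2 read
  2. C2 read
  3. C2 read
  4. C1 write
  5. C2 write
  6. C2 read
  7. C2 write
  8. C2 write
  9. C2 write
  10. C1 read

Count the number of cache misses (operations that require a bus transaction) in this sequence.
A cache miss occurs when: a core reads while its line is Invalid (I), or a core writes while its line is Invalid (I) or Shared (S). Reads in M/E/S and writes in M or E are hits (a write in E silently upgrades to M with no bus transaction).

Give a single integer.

Op 1: C2 read [C2 read from I: no other sharers -> C2=E (exclusive)] -> [I,I,E] [MISS #1: read from I]
Op 2: C2 read [C2 read: already in E, no change] -> [I,I,E] [hit: read from E]
Op 3: C2 read [C2 read: already in E, no change] -> [I,I,E] [hit: read from E]
Op 4: C1 write [C1 write: invalidate ['C2=E'] -> C1=M] -> [I,M,I] [MISS #2: write from I]
Op 5: C2 write [C2 write: invalidate ['C1=M'] -> C2=M] -> [I,I,M] [MISS #3: write from I]
Op 6: C2 read [C2 read: already in M, no change] -> [I,I,M] [hit: read from M]
Op 7: C2 write [C2 write: already M (modified), no change] -> [I,I,M] [hit: write from M]
Op 8: C2 write [C2 write: already M (modified), no change] -> [I,I,M] [hit: write from M]
Op 9: C2 write [C2 write: already M (modified), no change] -> [I,I,M] [hit: write from M]
Op 10: C1 read [C1 read from I: others=['C2=M'] -> C1=S, others downsized to S] -> [I,S,S] [MISS #4: read from I]

Answer: 4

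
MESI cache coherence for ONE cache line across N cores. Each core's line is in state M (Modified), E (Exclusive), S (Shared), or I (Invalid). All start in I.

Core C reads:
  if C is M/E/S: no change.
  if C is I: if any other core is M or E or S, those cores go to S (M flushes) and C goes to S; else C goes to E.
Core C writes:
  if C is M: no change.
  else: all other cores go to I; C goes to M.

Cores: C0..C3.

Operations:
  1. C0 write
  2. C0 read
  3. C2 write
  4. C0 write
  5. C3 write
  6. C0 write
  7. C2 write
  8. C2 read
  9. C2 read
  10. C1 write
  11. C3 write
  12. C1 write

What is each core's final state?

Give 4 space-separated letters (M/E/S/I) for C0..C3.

Answer: I M I I

Derivation:
Op 1: C0 write [C0 write: invalidate none -> C0=M] -> [M,I,I,I]
Op 2: C0 read [C0 read: already in M, no change] -> [M,I,I,I]
Op 3: C2 write [C2 write: invalidate ['C0=M'] -> C2=M] -> [I,I,M,I]
Op 4: C0 write [C0 write: invalidate ['C2=M'] -> C0=M] -> [M,I,I,I]
Op 5: C3 write [C3 write: invalidate ['C0=M'] -> C3=M] -> [I,I,I,M]
Op 6: C0 write [C0 write: invalidate ['C3=M'] -> C0=M] -> [M,I,I,I]
Op 7: C2 write [C2 write: invalidate ['C0=M'] -> C2=M] -> [I,I,M,I]
Op 8: C2 read [C2 read: already in M, no change] -> [I,I,M,I]
Op 9: C2 read [C2 read: already in M, no change] -> [I,I,M,I]
Op 10: C1 write [C1 write: invalidate ['C2=M'] -> C1=M] -> [I,M,I,I]
Op 11: C3 write [C3 write: invalidate ['C1=M'] -> C3=M] -> [I,I,I,M]
Op 12: C1 write [C1 write: invalidate ['C3=M'] -> C1=M] -> [I,M,I,I]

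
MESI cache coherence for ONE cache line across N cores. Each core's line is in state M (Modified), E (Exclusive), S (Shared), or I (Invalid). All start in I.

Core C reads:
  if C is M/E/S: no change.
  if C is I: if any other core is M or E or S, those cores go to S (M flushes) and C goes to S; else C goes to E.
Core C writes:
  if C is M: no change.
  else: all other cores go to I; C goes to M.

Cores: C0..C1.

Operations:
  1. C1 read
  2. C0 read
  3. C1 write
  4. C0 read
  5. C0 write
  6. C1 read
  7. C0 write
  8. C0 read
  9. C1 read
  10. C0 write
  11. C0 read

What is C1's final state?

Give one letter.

Op 1: C1 read [C1 read from I: no other sharers -> C1=E (exclusive)] -> [I,E]
Op 2: C0 read [C0 read from I: others=['C1=E'] -> C0=S, others downsized to S] -> [S,S]
Op 3: C1 write [C1 write: invalidate ['C0=S'] -> C1=M] -> [I,M]
Op 4: C0 read [C0 read from I: others=['C1=M'] -> C0=S, others downsized to S] -> [S,S]
Op 5: C0 write [C0 write: invalidate ['C1=S'] -> C0=M] -> [M,I]
Op 6: C1 read [C1 read from I: others=['C0=M'] -> C1=S, others downsized to S] -> [S,S]
Op 7: C0 write [C0 write: invalidate ['C1=S'] -> C0=M] -> [M,I]
Op 8: C0 read [C0 read: already in M, no change] -> [M,I]
Op 9: C1 read [C1 read from I: others=['C0=M'] -> C1=S, others downsized to S] -> [S,S]
Op 10: C0 write [C0 write: invalidate ['C1=S'] -> C0=M] -> [M,I]
Op 11: C0 read [C0 read: already in M, no change] -> [M,I]

Answer: I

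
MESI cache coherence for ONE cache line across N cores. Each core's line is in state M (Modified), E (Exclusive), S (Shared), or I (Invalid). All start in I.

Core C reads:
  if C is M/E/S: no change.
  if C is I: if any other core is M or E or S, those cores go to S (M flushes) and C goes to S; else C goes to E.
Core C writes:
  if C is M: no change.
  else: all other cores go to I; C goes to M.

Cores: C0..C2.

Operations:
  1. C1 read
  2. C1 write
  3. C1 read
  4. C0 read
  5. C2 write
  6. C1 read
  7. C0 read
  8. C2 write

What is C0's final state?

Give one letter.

Answer: I

Derivation:
Op 1: C1 read [C1 read from I: no other sharers -> C1=E (exclusive)] -> [I,E,I]
Op 2: C1 write [C1 write: invalidate none -> C1=M] -> [I,M,I]
Op 3: C1 read [C1 read: already in M, no change] -> [I,M,I]
Op 4: C0 read [C0 read from I: others=['C1=M'] -> C0=S, others downsized to S] -> [S,S,I]
Op 5: C2 write [C2 write: invalidate ['C0=S', 'C1=S'] -> C2=M] -> [I,I,M]
Op 6: C1 read [C1 read from I: others=['C2=M'] -> C1=S, others downsized to S] -> [I,S,S]
Op 7: C0 read [C0 read from I: others=['C1=S', 'C2=S'] -> C0=S, others downsized to S] -> [S,S,S]
Op 8: C2 write [C2 write: invalidate ['C0=S', 'C1=S'] -> C2=M] -> [I,I,M]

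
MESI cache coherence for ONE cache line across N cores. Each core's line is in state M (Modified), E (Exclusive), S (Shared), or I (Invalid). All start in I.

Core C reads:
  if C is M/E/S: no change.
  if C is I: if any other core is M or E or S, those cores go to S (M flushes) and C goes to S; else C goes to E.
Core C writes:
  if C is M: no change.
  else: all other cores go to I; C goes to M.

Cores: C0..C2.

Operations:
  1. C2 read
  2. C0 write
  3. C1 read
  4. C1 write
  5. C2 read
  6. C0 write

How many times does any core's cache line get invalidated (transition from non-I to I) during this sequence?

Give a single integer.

Answer: 4

Derivation:
Op 1: C2 read [C2 read from I: no other sharers -> C2=E (exclusive)] -> [I,I,E] (invalidations this op: 0; running total: 0)
Op 2: C0 write [C0 write: invalidate ['C2=E'] -> C0=M] -> [M,I,I] (invalidations this op: 1; running total: 1)
Op 3: C1 read [C1 read from I: others=['C0=M'] -> C1=S, others downsized to S] -> [S,S,I] (invalidations this op: 0; running total: 1)
Op 4: C1 write [C1 write: invalidate ['C0=S'] -> C1=M] -> [I,M,I] (invalidations this op: 1; running total: 2)
Op 5: C2 read [C2 read from I: others=['C1=M'] -> C2=S, others downsized to S] -> [I,S,S] (invalidations this op: 0; running total: 2)
Op 6: C0 write [C0 write: invalidate ['C1=S', 'C2=S'] -> C0=M] -> [M,I,I] (invalidations this op: 2; running total: 4)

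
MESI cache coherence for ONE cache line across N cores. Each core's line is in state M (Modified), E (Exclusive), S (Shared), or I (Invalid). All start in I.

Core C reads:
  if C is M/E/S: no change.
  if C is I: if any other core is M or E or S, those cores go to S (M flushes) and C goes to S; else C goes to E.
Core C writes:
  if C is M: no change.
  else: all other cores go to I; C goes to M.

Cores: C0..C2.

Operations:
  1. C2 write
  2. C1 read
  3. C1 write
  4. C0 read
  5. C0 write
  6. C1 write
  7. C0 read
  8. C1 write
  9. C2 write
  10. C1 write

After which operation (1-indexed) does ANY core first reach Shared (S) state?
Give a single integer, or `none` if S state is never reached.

Op 1: C2 write [C2 write: invalidate none -> C2=M] -> [I,I,M]
Op 2: C1 read [C1 read from I: others=['C2=M'] -> C1=S, others downsized to S] -> [I,S,S]
  -> First S state at op 2; remaining ops need not be traced.

Answer: 2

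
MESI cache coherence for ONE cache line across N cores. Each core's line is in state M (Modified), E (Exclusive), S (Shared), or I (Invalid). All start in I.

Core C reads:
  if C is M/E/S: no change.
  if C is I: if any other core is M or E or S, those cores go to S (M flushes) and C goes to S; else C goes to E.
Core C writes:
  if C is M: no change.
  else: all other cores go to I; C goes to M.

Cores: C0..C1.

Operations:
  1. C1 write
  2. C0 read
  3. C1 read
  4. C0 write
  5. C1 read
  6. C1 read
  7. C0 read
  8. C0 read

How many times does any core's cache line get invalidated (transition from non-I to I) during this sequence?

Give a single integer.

Answer: 1

Derivation:
Op 1: C1 write [C1 write: invalidate none -> C1=M] -> [I,M] (invalidations this op: 0; running total: 0)
Op 2: C0 read [C0 read from I: others=['C1=M'] -> C0=S, others downsized to S] -> [S,S] (invalidations this op: 0; running total: 0)
Op 3: C1 read [C1 read: already in S, no change] -> [S,S] (invalidations this op: 0; running total: 0)
Op 4: C0 write [C0 write: invalidate ['C1=S'] -> C0=M] -> [M,I] (invalidations this op: 1; running total: 1)
Op 5: C1 read [C1 read from I: others=['C0=M'] -> C1=S, others downsized to S] -> [S,S] (invalidations this op: 0; running total: 1)
Op 6: C1 read [C1 read: already in S, no change] -> [S,S] (invalidations this op: 0; running total: 1)
Op 7: C0 read [C0 read: already in S, no change] -> [S,S] (invalidations this op: 0; running total: 1)
Op 8: C0 read [C0 read: already in S, no change] -> [S,S] (invalidations this op: 0; running total: 1)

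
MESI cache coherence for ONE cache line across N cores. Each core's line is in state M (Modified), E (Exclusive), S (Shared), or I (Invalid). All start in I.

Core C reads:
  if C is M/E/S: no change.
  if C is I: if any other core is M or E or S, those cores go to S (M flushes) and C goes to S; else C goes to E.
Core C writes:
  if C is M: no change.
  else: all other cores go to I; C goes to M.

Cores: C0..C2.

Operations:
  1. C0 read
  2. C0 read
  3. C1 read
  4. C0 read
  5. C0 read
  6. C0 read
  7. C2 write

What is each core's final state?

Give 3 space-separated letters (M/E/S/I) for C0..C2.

Answer: I I M

Derivation:
Op 1: C0 read [C0 read from I: no other sharers -> C0=E (exclusive)] -> [E,I,I]
Op 2: C0 read [C0 read: already in E, no change] -> [E,I,I]
Op 3: C1 read [C1 read from I: others=['C0=E'] -> C1=S, others downsized to S] -> [S,S,I]
Op 4: C0 read [C0 read: already in S, no change] -> [S,S,I]
Op 5: C0 read [C0 read: already in S, no change] -> [S,S,I]
Op 6: C0 read [C0 read: already in S, no change] -> [S,S,I]
Op 7: C2 write [C2 write: invalidate ['C0=S', 'C1=S'] -> C2=M] -> [I,I,M]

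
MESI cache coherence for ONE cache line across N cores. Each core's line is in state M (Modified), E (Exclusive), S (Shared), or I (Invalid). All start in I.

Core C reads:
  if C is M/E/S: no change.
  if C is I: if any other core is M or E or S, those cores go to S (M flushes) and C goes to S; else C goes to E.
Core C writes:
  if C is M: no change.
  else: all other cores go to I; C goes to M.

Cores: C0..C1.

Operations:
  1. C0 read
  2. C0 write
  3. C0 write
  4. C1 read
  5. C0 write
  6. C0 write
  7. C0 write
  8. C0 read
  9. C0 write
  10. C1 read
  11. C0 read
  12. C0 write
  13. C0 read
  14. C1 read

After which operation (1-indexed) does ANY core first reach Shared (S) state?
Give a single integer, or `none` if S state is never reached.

Answer: 4

Derivation:
Op 1: C0 read [C0 read from I: no other sharers -> C0=E (exclusive)] -> [E,I]
Op 2: C0 write [C0 write: invalidate none -> C0=M] -> [M,I]
Op 3: C0 write [C0 write: already M (modified), no change] -> [M,I]
Op 4: C1 read [C1 read from I: others=['C0=M'] -> C1=S, others downsized to S] -> [S,S]
  -> First S state at op 4; remaining ops need not be traced.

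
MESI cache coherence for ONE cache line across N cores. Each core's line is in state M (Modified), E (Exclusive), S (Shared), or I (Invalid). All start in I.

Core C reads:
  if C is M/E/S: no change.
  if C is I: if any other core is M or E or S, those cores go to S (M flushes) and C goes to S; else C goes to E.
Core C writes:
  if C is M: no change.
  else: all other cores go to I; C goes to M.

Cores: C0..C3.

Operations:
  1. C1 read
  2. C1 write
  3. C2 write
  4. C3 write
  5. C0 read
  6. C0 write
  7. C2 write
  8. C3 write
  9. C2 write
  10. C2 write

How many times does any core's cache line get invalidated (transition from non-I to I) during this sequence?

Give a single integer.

Answer: 6

Derivation:
Op 1: C1 read [C1 read from I: no other sharers -> C1=E (exclusive)] -> [I,E,I,I] (invalidations this op: 0; running total: 0)
Op 2: C1 write [C1 write: invalidate none -> C1=M] -> [I,M,I,I] (invalidations this op: 0; running total: 0)
Op 3: C2 write [C2 write: invalidate ['C1=M'] -> C2=M] -> [I,I,M,I] (invalidations this op: 1; running total: 1)
Op 4: C3 write [C3 write: invalidate ['C2=M'] -> C3=M] -> [I,I,I,M] (invalidations this op: 1; running total: 2)
Op 5: C0 read [C0 read from I: others=['C3=M'] -> C0=S, others downsized to S] -> [S,I,I,S] (invalidations this op: 0; running total: 2)
Op 6: C0 write [C0 write: invalidate ['C3=S'] -> C0=M] -> [M,I,I,I] (invalidations this op: 1; running total: 3)
Op 7: C2 write [C2 write: invalidate ['C0=M'] -> C2=M] -> [I,I,M,I] (invalidations this op: 1; running total: 4)
Op 8: C3 write [C3 write: invalidate ['C2=M'] -> C3=M] -> [I,I,I,M] (invalidations this op: 1; running total: 5)
Op 9: C2 write [C2 write: invalidate ['C3=M'] -> C2=M] -> [I,I,M,I] (invalidations this op: 1; running total: 6)
Op 10: C2 write [C2 write: already M (modified), no change] -> [I,I,M,I] (invalidations this op: 0; running total: 6)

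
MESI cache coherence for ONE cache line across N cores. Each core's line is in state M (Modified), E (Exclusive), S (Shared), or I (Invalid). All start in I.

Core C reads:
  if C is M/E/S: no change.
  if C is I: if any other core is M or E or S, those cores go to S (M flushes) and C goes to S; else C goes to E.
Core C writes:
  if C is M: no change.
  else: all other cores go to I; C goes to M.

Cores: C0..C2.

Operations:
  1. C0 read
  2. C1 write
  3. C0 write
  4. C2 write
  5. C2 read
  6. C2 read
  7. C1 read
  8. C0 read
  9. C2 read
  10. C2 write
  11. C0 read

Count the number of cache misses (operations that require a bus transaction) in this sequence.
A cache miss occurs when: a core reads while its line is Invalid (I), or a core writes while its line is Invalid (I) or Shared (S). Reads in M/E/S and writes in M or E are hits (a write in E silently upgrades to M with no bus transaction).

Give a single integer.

Op 1: C0 read [C0 read from I: no other sharers -> C0=E (exclusive)] -> [E,I,I] [MISS #1: read from I]
Op 2: C1 write [C1 write: invalidate ['C0=E'] -> C1=M] -> [I,M,I] [MISS #2: write from I]
Op 3: C0 write [C0 write: invalidate ['C1=M'] -> C0=M] -> [M,I,I] [MISS #3: write from I]
Op 4: C2 write [C2 write: invalidate ['C0=M'] -> C2=M] -> [I,I,M] [MISS #4: write from I]
Op 5: C2 read [C2 read: already in M, no change] -> [I,I,M] [hit: read from M]
Op 6: C2 read [C2 read: already in M, no change] -> [I,I,M] [hit: read from M]
Op 7: C1 read [C1 read from I: others=['C2=M'] -> C1=S, others downsized to S] -> [I,S,S] [MISS #5: read from I]
Op 8: C0 read [C0 read from I: others=['C1=S', 'C2=S'] -> C0=S, others downsized to S] -> [S,S,S] [MISS #6: read from I]
Op 9: C2 read [C2 read: already in S, no change] -> [S,S,S] [hit: read from S]
Op 10: C2 write [C2 write: invalidate ['C0=S', 'C1=S'] -> C2=M] -> [I,I,M] [MISS #7: write from S]
Op 11: C0 read [C0 read from I: others=['C2=M'] -> C0=S, others downsized to S] -> [S,I,S] [MISS #8: read from I]

Answer: 8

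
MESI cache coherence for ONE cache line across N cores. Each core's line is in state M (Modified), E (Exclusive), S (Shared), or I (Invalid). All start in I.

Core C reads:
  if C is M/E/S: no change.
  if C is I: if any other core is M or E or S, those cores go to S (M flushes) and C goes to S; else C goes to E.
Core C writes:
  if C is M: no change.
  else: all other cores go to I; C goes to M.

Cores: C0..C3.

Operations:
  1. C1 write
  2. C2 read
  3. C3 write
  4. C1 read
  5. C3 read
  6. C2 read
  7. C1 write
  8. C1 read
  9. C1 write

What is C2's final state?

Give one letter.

Op 1: C1 write [C1 write: invalidate none -> C1=M] -> [I,M,I,I]
Op 2: C2 read [C2 read from I: others=['C1=M'] -> C2=S, others downsized to S] -> [I,S,S,I]
Op 3: C3 write [C3 write: invalidate ['C1=S', 'C2=S'] -> C3=M] -> [I,I,I,M]
Op 4: C1 read [C1 read from I: others=['C3=M'] -> C1=S, others downsized to S] -> [I,S,I,S]
Op 5: C3 read [C3 read: already in S, no change] -> [I,S,I,S]
Op 6: C2 read [C2 read from I: others=['C1=S', 'C3=S'] -> C2=S, others downsized to S] -> [I,S,S,S]
Op 7: C1 write [C1 write: invalidate ['C2=S', 'C3=S'] -> C1=M] -> [I,M,I,I]
Op 8: C1 read [C1 read: already in M, no change] -> [I,M,I,I]
Op 9: C1 write [C1 write: already M (modified), no change] -> [I,M,I,I]

Answer: I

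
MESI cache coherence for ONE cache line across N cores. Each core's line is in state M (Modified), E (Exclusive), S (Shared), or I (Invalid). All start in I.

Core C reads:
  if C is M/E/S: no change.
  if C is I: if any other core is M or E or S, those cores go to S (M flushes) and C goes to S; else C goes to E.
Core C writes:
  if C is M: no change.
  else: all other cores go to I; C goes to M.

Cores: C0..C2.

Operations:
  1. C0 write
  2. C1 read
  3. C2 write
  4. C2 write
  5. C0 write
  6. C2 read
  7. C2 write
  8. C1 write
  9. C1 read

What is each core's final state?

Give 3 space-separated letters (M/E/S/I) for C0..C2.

Op 1: C0 write [C0 write: invalidate none -> C0=M] -> [M,I,I]
Op 2: C1 read [C1 read from I: others=['C0=M'] -> C1=S, others downsized to S] -> [S,S,I]
Op 3: C2 write [C2 write: invalidate ['C0=S', 'C1=S'] -> C2=M] -> [I,I,M]
Op 4: C2 write [C2 write: already M (modified), no change] -> [I,I,M]
Op 5: C0 write [C0 write: invalidate ['C2=M'] -> C0=M] -> [M,I,I]
Op 6: C2 read [C2 read from I: others=['C0=M'] -> C2=S, others downsized to S] -> [S,I,S]
Op 7: C2 write [C2 write: invalidate ['C0=S'] -> C2=M] -> [I,I,M]
Op 8: C1 write [C1 write: invalidate ['C2=M'] -> C1=M] -> [I,M,I]
Op 9: C1 read [C1 read: already in M, no change] -> [I,M,I]

Answer: I M I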